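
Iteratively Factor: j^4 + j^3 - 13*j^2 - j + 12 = (j + 4)*(j^3 - 3*j^2 - j + 3) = (j - 1)*(j + 4)*(j^2 - 2*j - 3) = (j - 3)*(j - 1)*(j + 4)*(j + 1)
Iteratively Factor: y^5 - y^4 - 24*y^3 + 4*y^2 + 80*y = (y)*(y^4 - y^3 - 24*y^2 + 4*y + 80) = y*(y - 5)*(y^3 + 4*y^2 - 4*y - 16) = y*(y - 5)*(y + 4)*(y^2 - 4) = y*(y - 5)*(y + 2)*(y + 4)*(y - 2)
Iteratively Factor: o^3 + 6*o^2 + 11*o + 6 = (o + 1)*(o^2 + 5*o + 6) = (o + 1)*(o + 2)*(o + 3)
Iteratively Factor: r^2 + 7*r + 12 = (r + 4)*(r + 3)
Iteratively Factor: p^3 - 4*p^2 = (p)*(p^2 - 4*p) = p^2*(p - 4)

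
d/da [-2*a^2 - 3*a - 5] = -4*a - 3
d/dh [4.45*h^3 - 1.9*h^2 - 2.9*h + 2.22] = 13.35*h^2 - 3.8*h - 2.9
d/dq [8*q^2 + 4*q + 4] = 16*q + 4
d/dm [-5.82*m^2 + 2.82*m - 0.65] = 2.82 - 11.64*m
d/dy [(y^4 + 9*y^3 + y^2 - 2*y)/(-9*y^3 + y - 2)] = (-9*y^6 + 12*y^4 - 26*y^3 - 53*y^2 - 4*y + 4)/(81*y^6 - 18*y^4 + 36*y^3 + y^2 - 4*y + 4)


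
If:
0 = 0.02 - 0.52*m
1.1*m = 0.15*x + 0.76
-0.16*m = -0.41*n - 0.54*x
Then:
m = 0.04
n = 6.32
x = -4.78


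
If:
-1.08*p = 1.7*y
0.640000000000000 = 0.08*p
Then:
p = 8.00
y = -5.08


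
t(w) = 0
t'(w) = 0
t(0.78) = 0.00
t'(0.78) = 0.00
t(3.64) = 0.00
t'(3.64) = 0.00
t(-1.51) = 0.00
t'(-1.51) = 0.00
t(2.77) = 0.00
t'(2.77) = 0.00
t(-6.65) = 0.00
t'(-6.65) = 0.00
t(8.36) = 0.00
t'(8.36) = 0.00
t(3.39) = 0.00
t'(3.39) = 0.00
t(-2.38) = 0.00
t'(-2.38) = 0.00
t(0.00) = 0.00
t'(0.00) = 0.00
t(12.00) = 0.00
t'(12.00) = 0.00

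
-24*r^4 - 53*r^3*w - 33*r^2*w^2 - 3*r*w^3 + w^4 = (-8*r + w)*(r + w)^2*(3*r + w)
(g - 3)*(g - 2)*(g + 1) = g^3 - 4*g^2 + g + 6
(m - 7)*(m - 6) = m^2 - 13*m + 42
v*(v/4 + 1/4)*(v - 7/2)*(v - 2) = v^4/4 - 9*v^3/8 + 3*v^2/8 + 7*v/4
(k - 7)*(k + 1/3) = k^2 - 20*k/3 - 7/3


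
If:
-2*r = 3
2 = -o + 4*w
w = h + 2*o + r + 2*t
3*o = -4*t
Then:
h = 5/2 - w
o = 4*w - 2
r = -3/2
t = 3/2 - 3*w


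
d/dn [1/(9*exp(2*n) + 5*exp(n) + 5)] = (-18*exp(n) - 5)*exp(n)/(9*exp(2*n) + 5*exp(n) + 5)^2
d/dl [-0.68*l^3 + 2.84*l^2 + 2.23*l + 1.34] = -2.04*l^2 + 5.68*l + 2.23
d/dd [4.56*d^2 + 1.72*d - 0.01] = 9.12*d + 1.72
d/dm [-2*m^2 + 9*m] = 9 - 4*m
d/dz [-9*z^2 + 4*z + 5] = 4 - 18*z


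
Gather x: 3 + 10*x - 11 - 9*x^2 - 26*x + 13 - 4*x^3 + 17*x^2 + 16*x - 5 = -4*x^3 + 8*x^2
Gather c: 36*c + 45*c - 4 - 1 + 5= 81*c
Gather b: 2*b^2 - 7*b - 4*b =2*b^2 - 11*b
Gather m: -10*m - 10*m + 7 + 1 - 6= 2 - 20*m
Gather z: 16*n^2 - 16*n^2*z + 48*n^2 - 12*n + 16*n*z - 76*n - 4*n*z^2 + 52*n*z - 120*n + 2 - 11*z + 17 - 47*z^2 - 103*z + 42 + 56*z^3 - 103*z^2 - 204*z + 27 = 64*n^2 - 208*n + 56*z^3 + z^2*(-4*n - 150) + z*(-16*n^2 + 68*n - 318) + 88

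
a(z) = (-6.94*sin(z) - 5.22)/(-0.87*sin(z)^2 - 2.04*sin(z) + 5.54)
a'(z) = (1.74*sin(z)*cos(z) + 2.04*cos(z))*(-6.94*sin(z) - 5.22)/(-0.87*sin(z)^2 - 2.04*sin(z) + 5.54)^2 - 6.94*cos(z)/(-0.87*sin(z)^2 - 2.04*sin(z) + 5.54) = (-9.0828*sin(z) + 3.0189*cos(2*z) - 52.1153)*cos(z)/(0.87*sin(z)^2 + 2.04*sin(z) - 5.54)^2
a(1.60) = -4.62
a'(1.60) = 0.27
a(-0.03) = -0.89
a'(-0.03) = -1.56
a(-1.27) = 0.21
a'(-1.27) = -0.30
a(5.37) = 0.04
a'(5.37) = -0.64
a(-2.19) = 0.07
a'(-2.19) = 0.60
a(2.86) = -1.46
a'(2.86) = 2.08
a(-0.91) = 0.04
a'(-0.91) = -0.64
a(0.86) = -3.00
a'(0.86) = -3.18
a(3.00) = -1.18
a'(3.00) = 1.82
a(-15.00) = -0.11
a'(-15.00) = 0.82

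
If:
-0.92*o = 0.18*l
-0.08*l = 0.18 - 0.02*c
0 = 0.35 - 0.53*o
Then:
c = -4.50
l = -3.38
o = 0.66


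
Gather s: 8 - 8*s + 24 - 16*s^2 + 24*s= -16*s^2 + 16*s + 32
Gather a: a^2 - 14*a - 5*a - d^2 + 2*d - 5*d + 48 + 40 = a^2 - 19*a - d^2 - 3*d + 88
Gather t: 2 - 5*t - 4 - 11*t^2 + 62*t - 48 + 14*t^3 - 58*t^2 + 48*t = 14*t^3 - 69*t^2 + 105*t - 50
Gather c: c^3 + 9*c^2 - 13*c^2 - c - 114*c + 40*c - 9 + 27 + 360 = c^3 - 4*c^2 - 75*c + 378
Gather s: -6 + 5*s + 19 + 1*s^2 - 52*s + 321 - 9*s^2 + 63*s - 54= -8*s^2 + 16*s + 280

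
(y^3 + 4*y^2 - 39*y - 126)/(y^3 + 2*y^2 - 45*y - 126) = (y^2 + y - 42)/(y^2 - y - 42)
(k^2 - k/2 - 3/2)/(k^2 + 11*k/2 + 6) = (2*k^2 - k - 3)/(2*k^2 + 11*k + 12)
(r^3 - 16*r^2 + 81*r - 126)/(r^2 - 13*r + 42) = r - 3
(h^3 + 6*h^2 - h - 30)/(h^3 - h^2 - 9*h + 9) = (h^2 + 3*h - 10)/(h^2 - 4*h + 3)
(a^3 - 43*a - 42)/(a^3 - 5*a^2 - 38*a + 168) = (a + 1)/(a - 4)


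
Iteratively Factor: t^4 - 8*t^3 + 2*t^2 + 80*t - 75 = (t - 5)*(t^3 - 3*t^2 - 13*t + 15) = (t - 5)^2*(t^2 + 2*t - 3) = (t - 5)^2*(t - 1)*(t + 3)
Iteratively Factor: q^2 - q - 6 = (q - 3)*(q + 2)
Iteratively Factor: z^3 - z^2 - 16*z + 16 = (z - 4)*(z^2 + 3*z - 4) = (z - 4)*(z - 1)*(z + 4)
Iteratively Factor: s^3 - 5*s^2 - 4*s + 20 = (s - 5)*(s^2 - 4) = (s - 5)*(s - 2)*(s + 2)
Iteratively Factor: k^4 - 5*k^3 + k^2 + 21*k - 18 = (k + 2)*(k^3 - 7*k^2 + 15*k - 9) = (k - 1)*(k + 2)*(k^2 - 6*k + 9) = (k - 3)*(k - 1)*(k + 2)*(k - 3)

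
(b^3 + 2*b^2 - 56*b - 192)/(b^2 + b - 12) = (b^2 - 2*b - 48)/(b - 3)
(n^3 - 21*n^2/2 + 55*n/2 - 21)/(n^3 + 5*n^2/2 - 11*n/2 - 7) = (2*n^2 - 17*n + 21)/(2*n^2 + 9*n + 7)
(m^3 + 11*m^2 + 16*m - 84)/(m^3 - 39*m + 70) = (m + 6)/(m - 5)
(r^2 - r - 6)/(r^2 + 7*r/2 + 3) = 2*(r - 3)/(2*r + 3)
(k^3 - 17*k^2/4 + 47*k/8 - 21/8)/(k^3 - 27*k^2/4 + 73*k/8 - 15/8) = (4*k^2 - 11*k + 7)/(4*k^2 - 21*k + 5)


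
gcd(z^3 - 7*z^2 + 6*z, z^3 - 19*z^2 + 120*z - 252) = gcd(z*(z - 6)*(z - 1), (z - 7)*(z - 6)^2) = z - 6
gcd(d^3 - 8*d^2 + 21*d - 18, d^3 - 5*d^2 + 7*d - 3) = d - 3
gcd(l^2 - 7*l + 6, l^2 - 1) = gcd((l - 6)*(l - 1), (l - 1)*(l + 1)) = l - 1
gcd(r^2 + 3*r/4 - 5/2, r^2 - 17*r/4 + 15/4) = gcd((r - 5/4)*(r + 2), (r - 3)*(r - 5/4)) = r - 5/4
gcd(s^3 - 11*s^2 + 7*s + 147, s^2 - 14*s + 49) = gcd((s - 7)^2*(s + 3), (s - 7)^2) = s^2 - 14*s + 49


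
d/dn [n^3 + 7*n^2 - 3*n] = 3*n^2 + 14*n - 3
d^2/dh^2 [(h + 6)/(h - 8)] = 28/(h - 8)^3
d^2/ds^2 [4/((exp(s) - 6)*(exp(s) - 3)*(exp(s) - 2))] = (36*exp(5*s) - 484*exp(4*s) + 2224*exp(3*s) - 3456*exp(2*s) - 1152*exp(s) + 5184)*exp(s)/(exp(9*s) - 33*exp(8*s) + 471*exp(7*s) - 3815*exp(6*s) + 19332*exp(5*s) - 63612*exp(4*s) + 136080*exp(3*s) - 182736*exp(2*s) + 139968*exp(s) - 46656)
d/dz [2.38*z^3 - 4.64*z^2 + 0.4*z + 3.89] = 7.14*z^2 - 9.28*z + 0.4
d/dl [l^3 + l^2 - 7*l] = 3*l^2 + 2*l - 7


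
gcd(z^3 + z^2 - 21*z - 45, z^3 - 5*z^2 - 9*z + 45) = z^2 - 2*z - 15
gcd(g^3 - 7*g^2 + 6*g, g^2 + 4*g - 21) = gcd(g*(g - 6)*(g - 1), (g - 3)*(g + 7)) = 1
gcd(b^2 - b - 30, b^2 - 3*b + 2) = 1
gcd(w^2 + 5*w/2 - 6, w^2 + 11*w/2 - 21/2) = w - 3/2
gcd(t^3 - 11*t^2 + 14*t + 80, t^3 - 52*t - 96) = t^2 - 6*t - 16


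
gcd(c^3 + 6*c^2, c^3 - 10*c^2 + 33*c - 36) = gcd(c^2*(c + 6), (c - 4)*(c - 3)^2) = 1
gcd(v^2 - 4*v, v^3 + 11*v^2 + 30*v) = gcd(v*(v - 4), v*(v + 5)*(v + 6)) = v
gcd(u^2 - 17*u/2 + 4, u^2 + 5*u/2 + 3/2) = 1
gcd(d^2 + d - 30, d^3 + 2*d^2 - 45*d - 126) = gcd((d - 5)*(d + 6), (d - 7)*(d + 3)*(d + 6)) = d + 6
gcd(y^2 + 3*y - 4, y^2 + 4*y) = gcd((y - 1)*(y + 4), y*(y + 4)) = y + 4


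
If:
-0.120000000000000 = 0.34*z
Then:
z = -0.35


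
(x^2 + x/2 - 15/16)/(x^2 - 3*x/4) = (x + 5/4)/x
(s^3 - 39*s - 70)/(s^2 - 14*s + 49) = (s^2 + 7*s + 10)/(s - 7)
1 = 1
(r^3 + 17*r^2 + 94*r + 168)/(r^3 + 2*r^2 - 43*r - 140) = (r^2 + 13*r + 42)/(r^2 - 2*r - 35)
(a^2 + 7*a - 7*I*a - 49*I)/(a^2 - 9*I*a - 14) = (a + 7)/(a - 2*I)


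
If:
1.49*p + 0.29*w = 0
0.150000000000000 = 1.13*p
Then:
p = 0.13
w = -0.68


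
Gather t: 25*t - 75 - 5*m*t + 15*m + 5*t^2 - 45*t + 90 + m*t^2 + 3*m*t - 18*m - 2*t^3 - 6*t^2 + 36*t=-3*m - 2*t^3 + t^2*(m - 1) + t*(16 - 2*m) + 15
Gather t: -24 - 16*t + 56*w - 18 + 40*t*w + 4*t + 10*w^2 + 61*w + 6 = t*(40*w - 12) + 10*w^2 + 117*w - 36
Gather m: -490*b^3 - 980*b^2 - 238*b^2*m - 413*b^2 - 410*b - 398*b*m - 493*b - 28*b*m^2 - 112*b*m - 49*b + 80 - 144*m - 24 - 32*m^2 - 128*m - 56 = -490*b^3 - 1393*b^2 - 952*b + m^2*(-28*b - 32) + m*(-238*b^2 - 510*b - 272)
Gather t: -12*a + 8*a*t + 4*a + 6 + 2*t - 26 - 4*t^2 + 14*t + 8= -8*a - 4*t^2 + t*(8*a + 16) - 12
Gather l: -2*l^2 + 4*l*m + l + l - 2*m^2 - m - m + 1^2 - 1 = -2*l^2 + l*(4*m + 2) - 2*m^2 - 2*m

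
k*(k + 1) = k^2 + k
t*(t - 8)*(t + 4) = t^3 - 4*t^2 - 32*t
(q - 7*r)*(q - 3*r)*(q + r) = q^3 - 9*q^2*r + 11*q*r^2 + 21*r^3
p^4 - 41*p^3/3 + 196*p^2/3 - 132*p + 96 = (p - 6)*(p - 3)*(p - 8/3)*(p - 2)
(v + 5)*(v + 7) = v^2 + 12*v + 35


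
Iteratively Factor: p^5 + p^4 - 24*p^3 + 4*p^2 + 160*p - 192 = (p - 3)*(p^4 + 4*p^3 - 12*p^2 - 32*p + 64) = (p - 3)*(p + 4)*(p^3 - 12*p + 16) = (p - 3)*(p - 2)*(p + 4)*(p^2 + 2*p - 8) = (p - 3)*(p - 2)^2*(p + 4)*(p + 4)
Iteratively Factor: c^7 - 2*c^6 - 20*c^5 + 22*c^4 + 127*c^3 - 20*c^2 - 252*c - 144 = (c - 4)*(c^6 + 2*c^5 - 12*c^4 - 26*c^3 + 23*c^2 + 72*c + 36) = (c - 4)*(c - 2)*(c^5 + 4*c^4 - 4*c^3 - 34*c^2 - 45*c - 18) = (c - 4)*(c - 2)*(c + 1)*(c^4 + 3*c^3 - 7*c^2 - 27*c - 18) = (c - 4)*(c - 2)*(c + 1)^2*(c^3 + 2*c^2 - 9*c - 18) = (c - 4)*(c - 3)*(c - 2)*(c + 1)^2*(c^2 + 5*c + 6) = (c - 4)*(c - 3)*(c - 2)*(c + 1)^2*(c + 2)*(c + 3)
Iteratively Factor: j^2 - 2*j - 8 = (j + 2)*(j - 4)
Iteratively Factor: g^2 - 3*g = (g - 3)*(g)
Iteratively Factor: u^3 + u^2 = (u)*(u^2 + u) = u*(u + 1)*(u)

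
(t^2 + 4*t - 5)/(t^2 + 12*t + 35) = (t - 1)/(t + 7)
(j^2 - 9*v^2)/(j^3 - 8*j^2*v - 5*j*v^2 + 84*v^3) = (j - 3*v)/(j^2 - 11*j*v + 28*v^2)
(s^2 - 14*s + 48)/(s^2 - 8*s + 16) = (s^2 - 14*s + 48)/(s^2 - 8*s + 16)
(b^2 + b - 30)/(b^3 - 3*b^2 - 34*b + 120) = 1/(b - 4)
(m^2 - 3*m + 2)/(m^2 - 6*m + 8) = (m - 1)/(m - 4)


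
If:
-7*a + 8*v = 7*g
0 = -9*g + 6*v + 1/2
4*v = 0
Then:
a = -1/18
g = 1/18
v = 0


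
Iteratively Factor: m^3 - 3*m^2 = (m)*(m^2 - 3*m) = m*(m - 3)*(m)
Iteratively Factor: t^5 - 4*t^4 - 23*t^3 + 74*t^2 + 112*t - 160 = (t - 5)*(t^4 + t^3 - 18*t^2 - 16*t + 32) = (t - 5)*(t - 4)*(t^3 + 5*t^2 + 2*t - 8) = (t - 5)*(t - 4)*(t + 2)*(t^2 + 3*t - 4) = (t - 5)*(t - 4)*(t - 1)*(t + 2)*(t + 4)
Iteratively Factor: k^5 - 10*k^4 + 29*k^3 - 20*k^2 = (k)*(k^4 - 10*k^3 + 29*k^2 - 20*k) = k*(k - 4)*(k^3 - 6*k^2 + 5*k) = k*(k - 5)*(k - 4)*(k^2 - k) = k*(k - 5)*(k - 4)*(k - 1)*(k)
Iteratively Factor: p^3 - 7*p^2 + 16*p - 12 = (p - 2)*(p^2 - 5*p + 6) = (p - 3)*(p - 2)*(p - 2)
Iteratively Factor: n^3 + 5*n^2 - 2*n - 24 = (n + 3)*(n^2 + 2*n - 8) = (n - 2)*(n + 3)*(n + 4)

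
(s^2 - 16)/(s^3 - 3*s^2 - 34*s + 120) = (s + 4)/(s^2 + s - 30)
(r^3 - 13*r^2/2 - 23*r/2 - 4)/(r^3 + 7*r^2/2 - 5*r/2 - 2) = (r^2 - 7*r - 8)/(r^2 + 3*r - 4)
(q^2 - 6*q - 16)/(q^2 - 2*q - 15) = (-q^2 + 6*q + 16)/(-q^2 + 2*q + 15)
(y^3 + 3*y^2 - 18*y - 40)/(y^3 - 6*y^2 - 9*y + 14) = (y^2 + y - 20)/(y^2 - 8*y + 7)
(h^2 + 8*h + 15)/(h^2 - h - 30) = (h + 3)/(h - 6)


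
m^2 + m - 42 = (m - 6)*(m + 7)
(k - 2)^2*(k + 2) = k^3 - 2*k^2 - 4*k + 8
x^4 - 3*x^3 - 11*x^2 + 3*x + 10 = (x - 5)*(x - 1)*(x + 1)*(x + 2)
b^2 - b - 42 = (b - 7)*(b + 6)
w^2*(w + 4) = w^3 + 4*w^2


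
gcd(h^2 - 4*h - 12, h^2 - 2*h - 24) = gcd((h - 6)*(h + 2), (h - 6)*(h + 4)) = h - 6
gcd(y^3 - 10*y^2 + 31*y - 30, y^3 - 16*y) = 1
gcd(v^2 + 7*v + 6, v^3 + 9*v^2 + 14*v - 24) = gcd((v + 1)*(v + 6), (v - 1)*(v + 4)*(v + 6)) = v + 6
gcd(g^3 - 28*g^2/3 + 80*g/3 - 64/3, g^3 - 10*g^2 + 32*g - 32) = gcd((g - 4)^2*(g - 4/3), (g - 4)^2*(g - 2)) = g^2 - 8*g + 16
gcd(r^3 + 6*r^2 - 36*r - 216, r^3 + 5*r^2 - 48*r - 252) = r^2 + 12*r + 36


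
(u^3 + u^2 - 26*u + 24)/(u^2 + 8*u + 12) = (u^2 - 5*u + 4)/(u + 2)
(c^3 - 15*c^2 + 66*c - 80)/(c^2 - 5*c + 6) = (c^2 - 13*c + 40)/(c - 3)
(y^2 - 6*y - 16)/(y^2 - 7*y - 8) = (y + 2)/(y + 1)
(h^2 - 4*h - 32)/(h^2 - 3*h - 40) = (h + 4)/(h + 5)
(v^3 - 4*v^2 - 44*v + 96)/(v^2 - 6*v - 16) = (v^2 + 4*v - 12)/(v + 2)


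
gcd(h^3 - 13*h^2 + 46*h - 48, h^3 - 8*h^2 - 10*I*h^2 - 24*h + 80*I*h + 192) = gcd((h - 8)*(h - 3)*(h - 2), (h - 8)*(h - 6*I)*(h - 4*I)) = h - 8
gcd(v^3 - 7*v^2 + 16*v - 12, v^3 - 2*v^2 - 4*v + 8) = v^2 - 4*v + 4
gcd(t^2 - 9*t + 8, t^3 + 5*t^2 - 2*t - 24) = 1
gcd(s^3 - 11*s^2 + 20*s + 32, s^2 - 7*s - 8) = s^2 - 7*s - 8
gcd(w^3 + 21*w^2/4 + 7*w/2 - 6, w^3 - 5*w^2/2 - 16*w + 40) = w + 4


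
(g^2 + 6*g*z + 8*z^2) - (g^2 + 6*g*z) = 8*z^2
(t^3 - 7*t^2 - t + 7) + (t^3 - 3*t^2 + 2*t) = 2*t^3 - 10*t^2 + t + 7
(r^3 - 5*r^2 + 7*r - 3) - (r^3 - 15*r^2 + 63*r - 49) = 10*r^2 - 56*r + 46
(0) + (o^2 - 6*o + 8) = o^2 - 6*o + 8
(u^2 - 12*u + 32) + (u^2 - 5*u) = 2*u^2 - 17*u + 32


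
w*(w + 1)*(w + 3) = w^3 + 4*w^2 + 3*w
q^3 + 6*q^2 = q^2*(q + 6)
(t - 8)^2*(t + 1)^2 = t^4 - 14*t^3 + 33*t^2 + 112*t + 64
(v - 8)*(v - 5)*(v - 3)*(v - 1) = v^4 - 17*v^3 + 95*v^2 - 199*v + 120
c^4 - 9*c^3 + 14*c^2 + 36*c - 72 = (c - 6)*(c - 3)*(c - 2)*(c + 2)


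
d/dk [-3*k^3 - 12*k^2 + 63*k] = -9*k^2 - 24*k + 63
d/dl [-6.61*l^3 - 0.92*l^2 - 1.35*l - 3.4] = -19.83*l^2 - 1.84*l - 1.35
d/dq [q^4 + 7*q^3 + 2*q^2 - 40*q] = 4*q^3 + 21*q^2 + 4*q - 40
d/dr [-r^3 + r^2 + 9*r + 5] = -3*r^2 + 2*r + 9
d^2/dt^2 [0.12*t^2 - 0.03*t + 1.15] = 0.240000000000000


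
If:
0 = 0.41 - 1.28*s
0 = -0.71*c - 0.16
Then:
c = -0.23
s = 0.32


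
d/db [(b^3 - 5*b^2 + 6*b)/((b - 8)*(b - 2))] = (b^2 - 16*b + 24)/(b^2 - 16*b + 64)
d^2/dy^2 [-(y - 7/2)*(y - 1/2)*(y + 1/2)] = 7 - 6*y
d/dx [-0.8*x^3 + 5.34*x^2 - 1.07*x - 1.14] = -2.4*x^2 + 10.68*x - 1.07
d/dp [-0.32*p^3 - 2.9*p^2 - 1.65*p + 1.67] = -0.96*p^2 - 5.8*p - 1.65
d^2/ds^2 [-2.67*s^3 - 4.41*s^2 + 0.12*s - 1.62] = -16.02*s - 8.82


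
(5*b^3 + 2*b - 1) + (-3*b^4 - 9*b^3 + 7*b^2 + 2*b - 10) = -3*b^4 - 4*b^3 + 7*b^2 + 4*b - 11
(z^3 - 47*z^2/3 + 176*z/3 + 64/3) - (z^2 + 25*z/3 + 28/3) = z^3 - 50*z^2/3 + 151*z/3 + 12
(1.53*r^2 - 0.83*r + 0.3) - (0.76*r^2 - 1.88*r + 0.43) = 0.77*r^2 + 1.05*r - 0.13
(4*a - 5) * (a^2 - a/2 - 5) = 4*a^3 - 7*a^2 - 35*a/2 + 25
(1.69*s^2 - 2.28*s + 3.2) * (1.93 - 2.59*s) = -4.3771*s^3 + 9.1669*s^2 - 12.6884*s + 6.176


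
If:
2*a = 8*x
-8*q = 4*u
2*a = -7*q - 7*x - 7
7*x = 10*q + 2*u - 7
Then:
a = -364/139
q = 56/139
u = -112/139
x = -91/139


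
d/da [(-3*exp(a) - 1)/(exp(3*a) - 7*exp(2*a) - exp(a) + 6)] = (-(3*exp(a) + 1)*(-3*exp(2*a) + 14*exp(a) + 1) - 3*exp(3*a) + 21*exp(2*a) + 3*exp(a) - 18)*exp(a)/(exp(3*a) - 7*exp(2*a) - exp(a) + 6)^2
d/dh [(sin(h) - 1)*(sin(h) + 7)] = 2*(sin(h) + 3)*cos(h)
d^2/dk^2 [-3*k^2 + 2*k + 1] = -6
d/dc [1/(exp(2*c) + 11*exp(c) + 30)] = (-2*exp(c) - 11)*exp(c)/(exp(2*c) + 11*exp(c) + 30)^2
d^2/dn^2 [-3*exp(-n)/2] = -3*exp(-n)/2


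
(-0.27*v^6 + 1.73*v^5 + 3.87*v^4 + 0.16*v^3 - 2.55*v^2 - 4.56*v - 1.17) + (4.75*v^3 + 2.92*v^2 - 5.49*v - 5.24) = -0.27*v^6 + 1.73*v^5 + 3.87*v^4 + 4.91*v^3 + 0.37*v^2 - 10.05*v - 6.41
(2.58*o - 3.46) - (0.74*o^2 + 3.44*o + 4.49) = -0.74*o^2 - 0.86*o - 7.95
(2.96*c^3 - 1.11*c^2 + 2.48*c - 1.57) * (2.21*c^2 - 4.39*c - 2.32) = 6.5416*c^5 - 15.4475*c^4 + 3.4865*c^3 - 11.7817*c^2 + 1.1387*c + 3.6424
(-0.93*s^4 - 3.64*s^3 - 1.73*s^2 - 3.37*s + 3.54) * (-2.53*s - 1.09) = 2.3529*s^5 + 10.2229*s^4 + 8.3445*s^3 + 10.4118*s^2 - 5.2829*s - 3.8586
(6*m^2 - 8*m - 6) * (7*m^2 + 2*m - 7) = 42*m^4 - 44*m^3 - 100*m^2 + 44*m + 42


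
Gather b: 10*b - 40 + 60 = 10*b + 20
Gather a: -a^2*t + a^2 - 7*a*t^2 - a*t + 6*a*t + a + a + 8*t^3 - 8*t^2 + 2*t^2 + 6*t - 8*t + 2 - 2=a^2*(1 - t) + a*(-7*t^2 + 5*t + 2) + 8*t^3 - 6*t^2 - 2*t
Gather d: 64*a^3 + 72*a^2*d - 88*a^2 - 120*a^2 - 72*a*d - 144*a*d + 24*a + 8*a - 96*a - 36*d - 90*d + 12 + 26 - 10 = 64*a^3 - 208*a^2 - 64*a + d*(72*a^2 - 216*a - 126) + 28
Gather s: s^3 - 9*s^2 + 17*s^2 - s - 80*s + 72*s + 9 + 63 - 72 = s^3 + 8*s^2 - 9*s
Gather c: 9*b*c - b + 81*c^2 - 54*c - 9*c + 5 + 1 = -b + 81*c^2 + c*(9*b - 63) + 6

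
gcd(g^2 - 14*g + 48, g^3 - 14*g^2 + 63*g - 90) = g - 6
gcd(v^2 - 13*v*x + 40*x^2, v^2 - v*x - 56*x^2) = -v + 8*x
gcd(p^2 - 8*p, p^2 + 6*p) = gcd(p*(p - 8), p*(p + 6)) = p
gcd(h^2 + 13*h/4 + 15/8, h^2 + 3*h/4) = h + 3/4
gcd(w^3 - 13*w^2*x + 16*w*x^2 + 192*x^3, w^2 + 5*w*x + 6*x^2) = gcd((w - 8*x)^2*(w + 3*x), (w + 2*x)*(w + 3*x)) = w + 3*x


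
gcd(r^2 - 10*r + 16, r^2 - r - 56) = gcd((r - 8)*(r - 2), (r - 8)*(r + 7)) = r - 8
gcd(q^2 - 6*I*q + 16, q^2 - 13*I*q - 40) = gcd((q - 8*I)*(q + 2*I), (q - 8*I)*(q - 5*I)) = q - 8*I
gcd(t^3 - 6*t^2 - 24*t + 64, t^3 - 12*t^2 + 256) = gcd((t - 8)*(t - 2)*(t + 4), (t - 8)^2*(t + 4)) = t^2 - 4*t - 32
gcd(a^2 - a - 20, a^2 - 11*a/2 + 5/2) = a - 5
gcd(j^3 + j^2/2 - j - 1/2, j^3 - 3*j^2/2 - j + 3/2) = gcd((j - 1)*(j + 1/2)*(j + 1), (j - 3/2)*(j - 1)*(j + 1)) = j^2 - 1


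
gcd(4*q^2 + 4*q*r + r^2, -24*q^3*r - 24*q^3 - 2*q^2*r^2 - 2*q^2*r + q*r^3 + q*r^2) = 1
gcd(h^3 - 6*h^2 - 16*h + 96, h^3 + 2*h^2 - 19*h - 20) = h - 4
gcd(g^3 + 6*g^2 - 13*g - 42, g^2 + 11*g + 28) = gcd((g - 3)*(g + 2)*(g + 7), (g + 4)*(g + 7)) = g + 7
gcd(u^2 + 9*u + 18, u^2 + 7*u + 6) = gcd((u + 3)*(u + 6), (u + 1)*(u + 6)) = u + 6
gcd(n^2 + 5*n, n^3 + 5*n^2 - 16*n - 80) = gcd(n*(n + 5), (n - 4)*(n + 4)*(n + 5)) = n + 5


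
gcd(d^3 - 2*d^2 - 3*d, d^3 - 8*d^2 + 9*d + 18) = d^2 - 2*d - 3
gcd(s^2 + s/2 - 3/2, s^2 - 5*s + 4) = s - 1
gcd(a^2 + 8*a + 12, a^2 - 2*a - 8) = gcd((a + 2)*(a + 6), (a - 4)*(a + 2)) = a + 2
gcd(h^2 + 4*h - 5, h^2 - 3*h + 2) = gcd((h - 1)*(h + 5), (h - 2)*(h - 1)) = h - 1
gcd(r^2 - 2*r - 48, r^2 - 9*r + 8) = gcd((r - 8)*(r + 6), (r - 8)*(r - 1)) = r - 8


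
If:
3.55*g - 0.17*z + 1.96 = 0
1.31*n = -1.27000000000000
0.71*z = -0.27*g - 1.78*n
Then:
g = -0.43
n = -0.97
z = 2.59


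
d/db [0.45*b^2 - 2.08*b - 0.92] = 0.9*b - 2.08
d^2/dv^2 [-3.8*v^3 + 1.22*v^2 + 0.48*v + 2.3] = 2.44 - 22.8*v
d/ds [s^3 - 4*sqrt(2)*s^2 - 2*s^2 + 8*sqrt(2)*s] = 3*s^2 - 8*sqrt(2)*s - 4*s + 8*sqrt(2)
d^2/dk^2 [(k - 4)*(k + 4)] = 2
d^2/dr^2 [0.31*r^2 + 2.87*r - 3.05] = 0.620000000000000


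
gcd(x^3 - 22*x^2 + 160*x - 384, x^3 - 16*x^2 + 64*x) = x^2 - 16*x + 64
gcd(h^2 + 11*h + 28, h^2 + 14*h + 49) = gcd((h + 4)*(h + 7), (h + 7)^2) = h + 7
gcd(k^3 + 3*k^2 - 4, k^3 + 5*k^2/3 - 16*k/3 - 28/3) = k^2 + 4*k + 4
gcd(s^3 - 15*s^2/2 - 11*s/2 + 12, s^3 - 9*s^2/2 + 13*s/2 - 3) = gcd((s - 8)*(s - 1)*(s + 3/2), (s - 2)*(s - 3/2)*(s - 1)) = s - 1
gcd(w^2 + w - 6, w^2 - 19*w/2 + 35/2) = 1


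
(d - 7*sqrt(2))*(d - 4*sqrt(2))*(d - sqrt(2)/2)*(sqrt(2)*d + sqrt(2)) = sqrt(2)*d^4 - 23*d^3 + sqrt(2)*d^3 - 23*d^2 + 67*sqrt(2)*d^2 - 56*d + 67*sqrt(2)*d - 56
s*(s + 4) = s^2 + 4*s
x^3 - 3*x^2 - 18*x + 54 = (x - 3)*(x - 3*sqrt(2))*(x + 3*sqrt(2))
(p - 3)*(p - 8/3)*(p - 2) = p^3 - 23*p^2/3 + 58*p/3 - 16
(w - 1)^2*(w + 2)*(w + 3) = w^4 + 3*w^3 - 3*w^2 - 7*w + 6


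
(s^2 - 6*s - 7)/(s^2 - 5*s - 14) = (s + 1)/(s + 2)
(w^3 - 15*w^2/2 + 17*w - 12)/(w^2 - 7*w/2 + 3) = w - 4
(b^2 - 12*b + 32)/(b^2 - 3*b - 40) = (b - 4)/(b + 5)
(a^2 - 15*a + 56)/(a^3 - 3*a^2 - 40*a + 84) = (a - 8)/(a^2 + 4*a - 12)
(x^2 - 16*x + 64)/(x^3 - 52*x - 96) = (x - 8)/(x^2 + 8*x + 12)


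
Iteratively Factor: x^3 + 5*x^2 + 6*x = (x)*(x^2 + 5*x + 6) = x*(x + 3)*(x + 2)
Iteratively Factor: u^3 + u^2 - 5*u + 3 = (u - 1)*(u^2 + 2*u - 3) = (u - 1)^2*(u + 3)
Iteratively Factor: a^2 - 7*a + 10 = (a - 2)*(a - 5)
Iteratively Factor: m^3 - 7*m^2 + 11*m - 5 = (m - 1)*(m^2 - 6*m + 5) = (m - 5)*(m - 1)*(m - 1)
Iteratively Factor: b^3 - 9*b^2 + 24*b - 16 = (b - 4)*(b^2 - 5*b + 4) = (b - 4)^2*(b - 1)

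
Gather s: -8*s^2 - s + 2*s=-8*s^2 + s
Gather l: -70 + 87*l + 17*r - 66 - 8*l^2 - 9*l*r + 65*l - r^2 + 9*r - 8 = -8*l^2 + l*(152 - 9*r) - r^2 + 26*r - 144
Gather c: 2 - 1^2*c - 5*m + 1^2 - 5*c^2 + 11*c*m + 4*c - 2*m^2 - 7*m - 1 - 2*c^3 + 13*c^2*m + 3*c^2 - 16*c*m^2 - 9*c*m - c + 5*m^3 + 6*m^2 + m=-2*c^3 + c^2*(13*m - 2) + c*(-16*m^2 + 2*m + 2) + 5*m^3 + 4*m^2 - 11*m + 2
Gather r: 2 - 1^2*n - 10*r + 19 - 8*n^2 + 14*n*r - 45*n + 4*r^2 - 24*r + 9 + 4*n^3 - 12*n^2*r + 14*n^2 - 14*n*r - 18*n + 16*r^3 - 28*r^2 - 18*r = 4*n^3 + 6*n^2 - 64*n + 16*r^3 - 24*r^2 + r*(-12*n^2 - 52) + 30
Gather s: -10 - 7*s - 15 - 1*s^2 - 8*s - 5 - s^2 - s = -2*s^2 - 16*s - 30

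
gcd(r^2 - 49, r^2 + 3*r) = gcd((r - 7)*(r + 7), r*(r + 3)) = 1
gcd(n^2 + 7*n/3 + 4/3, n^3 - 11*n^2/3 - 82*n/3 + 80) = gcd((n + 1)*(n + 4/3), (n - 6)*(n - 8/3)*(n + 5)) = 1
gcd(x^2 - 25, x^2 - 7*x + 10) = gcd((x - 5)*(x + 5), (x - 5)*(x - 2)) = x - 5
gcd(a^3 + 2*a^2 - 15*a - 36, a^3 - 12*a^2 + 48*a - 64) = a - 4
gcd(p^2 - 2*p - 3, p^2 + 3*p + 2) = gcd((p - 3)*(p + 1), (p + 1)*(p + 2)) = p + 1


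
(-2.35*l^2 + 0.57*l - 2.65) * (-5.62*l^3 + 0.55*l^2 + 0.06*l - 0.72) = 13.207*l^5 - 4.4959*l^4 + 15.0655*l^3 + 0.2687*l^2 - 0.5694*l + 1.908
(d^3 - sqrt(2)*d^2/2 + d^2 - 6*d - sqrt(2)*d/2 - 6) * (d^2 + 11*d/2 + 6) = d^5 - sqrt(2)*d^4/2 + 13*d^4/2 - 13*sqrt(2)*d^3/4 + 11*d^3/2 - 33*d^2 - 23*sqrt(2)*d^2/4 - 69*d - 3*sqrt(2)*d - 36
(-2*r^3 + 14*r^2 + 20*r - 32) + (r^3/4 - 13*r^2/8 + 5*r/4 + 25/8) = -7*r^3/4 + 99*r^2/8 + 85*r/4 - 231/8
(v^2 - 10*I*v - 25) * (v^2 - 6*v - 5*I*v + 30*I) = v^4 - 6*v^3 - 15*I*v^3 - 75*v^2 + 90*I*v^2 + 450*v + 125*I*v - 750*I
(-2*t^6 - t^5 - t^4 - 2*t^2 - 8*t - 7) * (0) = 0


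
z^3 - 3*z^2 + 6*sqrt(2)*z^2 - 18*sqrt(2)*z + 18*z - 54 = (z - 3)*(z + 3*sqrt(2))^2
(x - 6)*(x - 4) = x^2 - 10*x + 24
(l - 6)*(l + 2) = l^2 - 4*l - 12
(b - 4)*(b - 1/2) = b^2 - 9*b/2 + 2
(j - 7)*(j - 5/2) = j^2 - 19*j/2 + 35/2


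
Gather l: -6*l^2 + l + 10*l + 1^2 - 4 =-6*l^2 + 11*l - 3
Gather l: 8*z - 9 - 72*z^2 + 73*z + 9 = -72*z^2 + 81*z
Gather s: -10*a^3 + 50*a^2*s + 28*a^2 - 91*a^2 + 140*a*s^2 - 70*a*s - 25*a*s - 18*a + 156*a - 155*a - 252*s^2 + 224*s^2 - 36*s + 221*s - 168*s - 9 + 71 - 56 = -10*a^3 - 63*a^2 - 17*a + s^2*(140*a - 28) + s*(50*a^2 - 95*a + 17) + 6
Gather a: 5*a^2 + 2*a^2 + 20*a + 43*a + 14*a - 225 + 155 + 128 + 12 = 7*a^2 + 77*a + 70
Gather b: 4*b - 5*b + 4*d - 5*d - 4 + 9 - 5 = -b - d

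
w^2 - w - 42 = (w - 7)*(w + 6)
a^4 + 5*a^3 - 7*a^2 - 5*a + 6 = (a - 1)^2*(a + 1)*(a + 6)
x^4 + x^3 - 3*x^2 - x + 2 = (x - 1)^2*(x + 1)*(x + 2)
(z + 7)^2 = z^2 + 14*z + 49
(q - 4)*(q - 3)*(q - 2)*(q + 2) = q^4 - 7*q^3 + 8*q^2 + 28*q - 48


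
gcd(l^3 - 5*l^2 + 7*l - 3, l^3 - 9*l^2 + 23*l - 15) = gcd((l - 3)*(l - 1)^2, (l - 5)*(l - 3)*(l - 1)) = l^2 - 4*l + 3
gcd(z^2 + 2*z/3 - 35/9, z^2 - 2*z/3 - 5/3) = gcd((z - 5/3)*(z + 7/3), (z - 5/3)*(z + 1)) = z - 5/3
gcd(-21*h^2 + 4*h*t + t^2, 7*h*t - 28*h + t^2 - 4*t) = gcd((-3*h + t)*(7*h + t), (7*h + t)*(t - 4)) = 7*h + t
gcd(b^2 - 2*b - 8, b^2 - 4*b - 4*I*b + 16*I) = b - 4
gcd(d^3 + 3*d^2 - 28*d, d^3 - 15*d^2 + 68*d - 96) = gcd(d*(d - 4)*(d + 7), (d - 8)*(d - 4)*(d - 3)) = d - 4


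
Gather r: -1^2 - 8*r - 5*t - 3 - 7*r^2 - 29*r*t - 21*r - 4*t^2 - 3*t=-7*r^2 + r*(-29*t - 29) - 4*t^2 - 8*t - 4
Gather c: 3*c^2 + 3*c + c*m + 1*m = 3*c^2 + c*(m + 3) + m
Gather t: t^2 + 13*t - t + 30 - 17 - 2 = t^2 + 12*t + 11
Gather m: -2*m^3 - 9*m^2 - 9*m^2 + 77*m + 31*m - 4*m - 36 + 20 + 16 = -2*m^3 - 18*m^2 + 104*m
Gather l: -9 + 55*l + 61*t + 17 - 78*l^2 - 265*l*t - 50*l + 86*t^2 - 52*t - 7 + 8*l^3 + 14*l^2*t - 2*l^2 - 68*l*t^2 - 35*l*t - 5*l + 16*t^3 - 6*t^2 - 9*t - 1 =8*l^3 + l^2*(14*t - 80) + l*(-68*t^2 - 300*t) + 16*t^3 + 80*t^2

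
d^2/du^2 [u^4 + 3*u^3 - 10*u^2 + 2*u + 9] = 12*u^2 + 18*u - 20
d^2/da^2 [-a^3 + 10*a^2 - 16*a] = 20 - 6*a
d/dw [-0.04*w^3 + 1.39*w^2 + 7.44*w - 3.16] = -0.12*w^2 + 2.78*w + 7.44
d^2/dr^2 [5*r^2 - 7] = 10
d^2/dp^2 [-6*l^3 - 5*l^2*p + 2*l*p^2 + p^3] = 4*l + 6*p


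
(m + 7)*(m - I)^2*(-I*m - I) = -I*m^4 - 2*m^3 - 8*I*m^3 - 16*m^2 - 6*I*m^2 - 14*m + 8*I*m + 7*I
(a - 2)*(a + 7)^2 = a^3 + 12*a^2 + 21*a - 98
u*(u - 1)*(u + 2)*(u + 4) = u^4 + 5*u^3 + 2*u^2 - 8*u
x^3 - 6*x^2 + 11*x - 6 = (x - 3)*(x - 2)*(x - 1)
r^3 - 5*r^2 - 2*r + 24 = (r - 4)*(r - 3)*(r + 2)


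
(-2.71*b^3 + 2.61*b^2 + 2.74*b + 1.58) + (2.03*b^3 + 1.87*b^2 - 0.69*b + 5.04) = -0.68*b^3 + 4.48*b^2 + 2.05*b + 6.62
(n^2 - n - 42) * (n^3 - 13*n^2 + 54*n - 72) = n^5 - 14*n^4 + 25*n^3 + 420*n^2 - 2196*n + 3024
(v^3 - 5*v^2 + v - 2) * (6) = 6*v^3 - 30*v^2 + 6*v - 12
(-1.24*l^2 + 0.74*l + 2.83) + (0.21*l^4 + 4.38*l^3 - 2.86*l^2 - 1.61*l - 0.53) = 0.21*l^4 + 4.38*l^3 - 4.1*l^2 - 0.87*l + 2.3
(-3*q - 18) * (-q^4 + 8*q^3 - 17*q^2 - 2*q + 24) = 3*q^5 - 6*q^4 - 93*q^3 + 312*q^2 - 36*q - 432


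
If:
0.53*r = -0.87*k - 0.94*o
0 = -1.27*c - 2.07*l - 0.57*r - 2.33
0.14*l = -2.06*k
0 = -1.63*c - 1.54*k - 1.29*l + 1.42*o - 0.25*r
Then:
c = 1.28836190807553 - 0.782023008813424*r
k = 0.130216863012014 - 0.0138932721183403*r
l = 0.204429575455579*r - 1.91604812717677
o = -0.550971120486217*r - 0.120519862574949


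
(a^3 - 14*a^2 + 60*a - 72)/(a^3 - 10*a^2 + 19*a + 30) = (a^2 - 8*a + 12)/(a^2 - 4*a - 5)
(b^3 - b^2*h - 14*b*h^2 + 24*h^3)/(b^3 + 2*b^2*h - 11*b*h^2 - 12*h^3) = (b - 2*h)/(b + h)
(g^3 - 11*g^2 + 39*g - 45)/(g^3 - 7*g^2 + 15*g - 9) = (g - 5)/(g - 1)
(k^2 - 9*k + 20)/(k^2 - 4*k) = (k - 5)/k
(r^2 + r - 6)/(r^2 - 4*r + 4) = (r + 3)/(r - 2)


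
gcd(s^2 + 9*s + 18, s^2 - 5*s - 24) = s + 3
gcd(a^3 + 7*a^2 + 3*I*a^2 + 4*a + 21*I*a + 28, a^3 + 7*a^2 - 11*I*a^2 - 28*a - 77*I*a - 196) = a + 7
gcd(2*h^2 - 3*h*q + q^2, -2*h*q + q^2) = -2*h + q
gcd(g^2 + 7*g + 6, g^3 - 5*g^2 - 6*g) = g + 1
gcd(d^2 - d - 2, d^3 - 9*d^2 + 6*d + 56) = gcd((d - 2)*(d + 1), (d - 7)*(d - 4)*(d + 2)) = 1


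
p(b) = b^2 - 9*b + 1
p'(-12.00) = -33.00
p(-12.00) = 253.00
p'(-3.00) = -15.00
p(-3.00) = 37.00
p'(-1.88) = -12.76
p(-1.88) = 21.45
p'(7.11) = 5.22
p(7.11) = -12.44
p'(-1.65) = -12.30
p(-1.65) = 18.57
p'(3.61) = -1.78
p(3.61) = -18.46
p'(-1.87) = -12.74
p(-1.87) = 21.33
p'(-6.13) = -21.26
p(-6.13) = 93.75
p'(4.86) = 0.72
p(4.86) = -19.12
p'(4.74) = 0.48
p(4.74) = -19.19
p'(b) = 2*b - 9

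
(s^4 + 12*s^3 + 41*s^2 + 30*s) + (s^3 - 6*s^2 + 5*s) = s^4 + 13*s^3 + 35*s^2 + 35*s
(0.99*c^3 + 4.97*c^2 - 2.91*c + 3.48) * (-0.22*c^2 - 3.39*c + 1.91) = -0.2178*c^5 - 4.4495*c^4 - 14.3172*c^3 + 18.592*c^2 - 17.3553*c + 6.6468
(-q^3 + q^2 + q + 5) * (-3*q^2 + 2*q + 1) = 3*q^5 - 5*q^4 - 2*q^3 - 12*q^2 + 11*q + 5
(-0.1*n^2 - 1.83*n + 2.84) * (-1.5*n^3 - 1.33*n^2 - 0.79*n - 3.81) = 0.15*n^5 + 2.878*n^4 - 1.7471*n^3 - 1.9505*n^2 + 4.7287*n - 10.8204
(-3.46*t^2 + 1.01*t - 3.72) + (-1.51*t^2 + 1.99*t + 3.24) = -4.97*t^2 + 3.0*t - 0.48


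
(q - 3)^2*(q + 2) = q^3 - 4*q^2 - 3*q + 18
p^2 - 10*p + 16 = (p - 8)*(p - 2)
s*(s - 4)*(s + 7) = s^3 + 3*s^2 - 28*s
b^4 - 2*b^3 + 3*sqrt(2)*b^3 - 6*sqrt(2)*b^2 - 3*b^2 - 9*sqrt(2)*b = b*(b - 3)*(b + 1)*(b + 3*sqrt(2))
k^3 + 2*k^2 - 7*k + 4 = (k - 1)^2*(k + 4)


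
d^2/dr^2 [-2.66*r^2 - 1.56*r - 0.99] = -5.32000000000000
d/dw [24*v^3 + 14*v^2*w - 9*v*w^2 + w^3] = 14*v^2 - 18*v*w + 3*w^2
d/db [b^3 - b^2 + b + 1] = 3*b^2 - 2*b + 1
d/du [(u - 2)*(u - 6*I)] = 2*u - 2 - 6*I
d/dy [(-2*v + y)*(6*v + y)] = 4*v + 2*y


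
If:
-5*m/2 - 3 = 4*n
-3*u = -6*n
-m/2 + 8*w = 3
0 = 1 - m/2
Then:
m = 2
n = -2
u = -4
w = 1/2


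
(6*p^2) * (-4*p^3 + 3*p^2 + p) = -24*p^5 + 18*p^4 + 6*p^3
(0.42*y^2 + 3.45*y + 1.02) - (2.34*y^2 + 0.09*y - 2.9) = -1.92*y^2 + 3.36*y + 3.92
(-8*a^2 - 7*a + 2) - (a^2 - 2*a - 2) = -9*a^2 - 5*a + 4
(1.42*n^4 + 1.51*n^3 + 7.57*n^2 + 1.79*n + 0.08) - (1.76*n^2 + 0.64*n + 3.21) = 1.42*n^4 + 1.51*n^3 + 5.81*n^2 + 1.15*n - 3.13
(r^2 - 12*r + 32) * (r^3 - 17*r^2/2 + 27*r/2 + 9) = r^5 - 41*r^4/2 + 295*r^3/2 - 425*r^2 + 324*r + 288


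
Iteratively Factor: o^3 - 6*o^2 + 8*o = (o)*(o^2 - 6*o + 8) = o*(o - 2)*(o - 4)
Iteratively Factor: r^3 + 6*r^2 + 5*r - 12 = (r + 4)*(r^2 + 2*r - 3) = (r + 3)*(r + 4)*(r - 1)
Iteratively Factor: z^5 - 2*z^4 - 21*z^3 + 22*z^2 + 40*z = (z + 1)*(z^4 - 3*z^3 - 18*z^2 + 40*z) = (z - 5)*(z + 1)*(z^3 + 2*z^2 - 8*z) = (z - 5)*(z - 2)*(z + 1)*(z^2 + 4*z) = z*(z - 5)*(z - 2)*(z + 1)*(z + 4)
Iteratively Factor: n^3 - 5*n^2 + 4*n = (n - 1)*(n^2 - 4*n) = n*(n - 1)*(n - 4)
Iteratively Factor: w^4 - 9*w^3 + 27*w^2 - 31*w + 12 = (w - 4)*(w^3 - 5*w^2 + 7*w - 3) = (w - 4)*(w - 1)*(w^2 - 4*w + 3) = (w - 4)*(w - 3)*(w - 1)*(w - 1)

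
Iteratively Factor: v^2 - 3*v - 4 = (v + 1)*(v - 4)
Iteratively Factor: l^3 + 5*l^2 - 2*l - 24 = (l + 4)*(l^2 + l - 6) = (l - 2)*(l + 4)*(l + 3)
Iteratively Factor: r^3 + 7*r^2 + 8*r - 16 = (r + 4)*(r^2 + 3*r - 4) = (r + 4)^2*(r - 1)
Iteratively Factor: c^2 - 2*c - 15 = (c + 3)*(c - 5)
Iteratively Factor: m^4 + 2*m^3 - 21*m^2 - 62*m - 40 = (m + 4)*(m^3 - 2*m^2 - 13*m - 10) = (m + 2)*(m + 4)*(m^2 - 4*m - 5) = (m - 5)*(m + 2)*(m + 4)*(m + 1)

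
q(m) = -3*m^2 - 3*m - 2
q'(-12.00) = 69.00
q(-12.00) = -398.00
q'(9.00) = -57.00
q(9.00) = -272.00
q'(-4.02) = 21.12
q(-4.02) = -38.42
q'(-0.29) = -1.26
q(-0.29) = -1.38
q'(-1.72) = 7.32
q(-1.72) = -5.72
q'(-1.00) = 3.00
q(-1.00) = -2.00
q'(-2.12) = 9.72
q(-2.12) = -9.12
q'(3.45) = -23.70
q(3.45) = -48.06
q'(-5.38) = 29.28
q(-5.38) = -72.69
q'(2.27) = -16.62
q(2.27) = -24.27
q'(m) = -6*m - 3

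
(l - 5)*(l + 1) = l^2 - 4*l - 5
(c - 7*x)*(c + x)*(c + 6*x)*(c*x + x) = c^4*x + c^3*x - 43*c^2*x^3 - 42*c*x^4 - 43*c*x^3 - 42*x^4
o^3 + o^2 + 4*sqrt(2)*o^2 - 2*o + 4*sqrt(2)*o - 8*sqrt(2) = (o - 1)*(o + 2)*(o + 4*sqrt(2))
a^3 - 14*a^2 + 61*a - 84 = (a - 7)*(a - 4)*(a - 3)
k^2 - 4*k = k*(k - 4)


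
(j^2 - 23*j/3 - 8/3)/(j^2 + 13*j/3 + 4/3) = (j - 8)/(j + 4)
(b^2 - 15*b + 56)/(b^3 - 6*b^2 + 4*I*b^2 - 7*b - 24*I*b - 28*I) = (b - 8)/(b^2 + b*(1 + 4*I) + 4*I)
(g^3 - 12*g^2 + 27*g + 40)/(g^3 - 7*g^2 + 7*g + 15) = (g - 8)/(g - 3)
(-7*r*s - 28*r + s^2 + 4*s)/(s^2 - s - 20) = (-7*r + s)/(s - 5)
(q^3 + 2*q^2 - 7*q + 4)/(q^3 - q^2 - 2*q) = (-q^3 - 2*q^2 + 7*q - 4)/(q*(-q^2 + q + 2))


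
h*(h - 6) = h^2 - 6*h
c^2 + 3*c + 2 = (c + 1)*(c + 2)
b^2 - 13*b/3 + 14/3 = (b - 7/3)*(b - 2)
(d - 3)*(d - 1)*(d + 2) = d^3 - 2*d^2 - 5*d + 6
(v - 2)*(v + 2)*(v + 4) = v^3 + 4*v^2 - 4*v - 16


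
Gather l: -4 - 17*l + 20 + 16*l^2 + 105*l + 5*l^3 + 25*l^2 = 5*l^3 + 41*l^2 + 88*l + 16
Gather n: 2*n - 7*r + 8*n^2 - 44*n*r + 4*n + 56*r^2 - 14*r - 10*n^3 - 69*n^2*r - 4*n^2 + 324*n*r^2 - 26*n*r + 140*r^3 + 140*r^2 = -10*n^3 + n^2*(4 - 69*r) + n*(324*r^2 - 70*r + 6) + 140*r^3 + 196*r^2 - 21*r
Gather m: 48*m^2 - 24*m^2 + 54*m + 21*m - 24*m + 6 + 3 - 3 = 24*m^2 + 51*m + 6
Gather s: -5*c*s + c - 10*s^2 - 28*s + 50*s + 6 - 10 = c - 10*s^2 + s*(22 - 5*c) - 4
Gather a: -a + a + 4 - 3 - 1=0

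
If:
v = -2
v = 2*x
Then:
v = -2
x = -1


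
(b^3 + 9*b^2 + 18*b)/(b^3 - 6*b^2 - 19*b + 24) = b*(b + 6)/(b^2 - 9*b + 8)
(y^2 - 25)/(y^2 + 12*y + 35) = (y - 5)/(y + 7)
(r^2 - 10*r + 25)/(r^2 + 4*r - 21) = (r^2 - 10*r + 25)/(r^2 + 4*r - 21)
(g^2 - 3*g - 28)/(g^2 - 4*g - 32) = (g - 7)/(g - 8)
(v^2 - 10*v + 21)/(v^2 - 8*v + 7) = (v - 3)/(v - 1)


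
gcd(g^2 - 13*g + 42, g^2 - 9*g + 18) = g - 6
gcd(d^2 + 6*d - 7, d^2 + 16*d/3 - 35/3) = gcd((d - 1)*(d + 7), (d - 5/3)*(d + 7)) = d + 7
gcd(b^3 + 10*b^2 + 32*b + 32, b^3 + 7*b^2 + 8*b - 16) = b^2 + 8*b + 16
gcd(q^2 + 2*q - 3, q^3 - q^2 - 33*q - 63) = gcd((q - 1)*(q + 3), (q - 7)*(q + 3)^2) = q + 3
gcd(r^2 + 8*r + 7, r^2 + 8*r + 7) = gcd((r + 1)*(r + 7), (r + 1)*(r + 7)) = r^2 + 8*r + 7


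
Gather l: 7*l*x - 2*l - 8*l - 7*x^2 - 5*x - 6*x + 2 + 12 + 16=l*(7*x - 10) - 7*x^2 - 11*x + 30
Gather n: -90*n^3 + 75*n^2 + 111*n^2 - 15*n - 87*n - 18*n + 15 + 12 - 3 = -90*n^3 + 186*n^2 - 120*n + 24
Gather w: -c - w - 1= -c - w - 1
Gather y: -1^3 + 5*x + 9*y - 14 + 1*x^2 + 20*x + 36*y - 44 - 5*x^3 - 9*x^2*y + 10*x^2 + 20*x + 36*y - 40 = -5*x^3 + 11*x^2 + 45*x + y*(81 - 9*x^2) - 99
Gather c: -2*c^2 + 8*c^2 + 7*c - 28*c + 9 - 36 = 6*c^2 - 21*c - 27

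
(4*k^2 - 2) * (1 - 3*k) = -12*k^3 + 4*k^2 + 6*k - 2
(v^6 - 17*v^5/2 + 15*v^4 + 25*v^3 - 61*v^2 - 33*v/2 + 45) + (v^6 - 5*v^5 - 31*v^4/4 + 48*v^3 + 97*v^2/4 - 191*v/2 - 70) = 2*v^6 - 27*v^5/2 + 29*v^4/4 + 73*v^3 - 147*v^2/4 - 112*v - 25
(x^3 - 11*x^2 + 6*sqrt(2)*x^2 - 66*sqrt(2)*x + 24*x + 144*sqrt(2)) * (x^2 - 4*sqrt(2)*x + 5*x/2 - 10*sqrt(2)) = x^5 - 17*x^4/2 + 2*sqrt(2)*x^4 - 103*x^3/2 - 17*sqrt(2)*x^3 - 7*sqrt(2)*x^2 + 468*x^2 + 168*x + 120*sqrt(2)*x - 2880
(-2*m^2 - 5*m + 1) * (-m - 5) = 2*m^3 + 15*m^2 + 24*m - 5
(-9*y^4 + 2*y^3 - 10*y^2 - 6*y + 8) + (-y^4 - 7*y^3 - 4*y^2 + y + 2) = -10*y^4 - 5*y^3 - 14*y^2 - 5*y + 10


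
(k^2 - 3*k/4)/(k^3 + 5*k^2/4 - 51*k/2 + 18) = k/(k^2 + 2*k - 24)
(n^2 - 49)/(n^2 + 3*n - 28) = (n - 7)/(n - 4)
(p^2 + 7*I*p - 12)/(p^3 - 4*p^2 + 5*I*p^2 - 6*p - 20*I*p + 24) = (p + 4*I)/(p^2 + 2*p*(-2 + I) - 8*I)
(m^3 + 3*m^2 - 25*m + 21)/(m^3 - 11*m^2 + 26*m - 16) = (m^2 + 4*m - 21)/(m^2 - 10*m + 16)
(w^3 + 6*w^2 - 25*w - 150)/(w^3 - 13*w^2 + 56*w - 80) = (w^2 + 11*w + 30)/(w^2 - 8*w + 16)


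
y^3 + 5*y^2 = y^2*(y + 5)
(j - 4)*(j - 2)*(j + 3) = j^3 - 3*j^2 - 10*j + 24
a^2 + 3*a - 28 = (a - 4)*(a + 7)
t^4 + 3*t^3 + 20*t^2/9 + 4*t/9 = t*(t + 1/3)*(t + 2/3)*(t + 2)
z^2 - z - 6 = (z - 3)*(z + 2)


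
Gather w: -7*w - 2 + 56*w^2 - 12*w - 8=56*w^2 - 19*w - 10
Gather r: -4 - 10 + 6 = -8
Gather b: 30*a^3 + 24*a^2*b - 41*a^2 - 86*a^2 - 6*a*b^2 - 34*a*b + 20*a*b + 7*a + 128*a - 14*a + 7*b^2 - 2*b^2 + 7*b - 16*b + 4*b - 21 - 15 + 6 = 30*a^3 - 127*a^2 + 121*a + b^2*(5 - 6*a) + b*(24*a^2 - 14*a - 5) - 30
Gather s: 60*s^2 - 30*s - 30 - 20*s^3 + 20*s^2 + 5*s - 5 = -20*s^3 + 80*s^2 - 25*s - 35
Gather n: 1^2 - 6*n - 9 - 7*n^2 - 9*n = -7*n^2 - 15*n - 8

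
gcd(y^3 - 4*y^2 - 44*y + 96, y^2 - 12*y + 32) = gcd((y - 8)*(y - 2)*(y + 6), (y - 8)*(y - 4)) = y - 8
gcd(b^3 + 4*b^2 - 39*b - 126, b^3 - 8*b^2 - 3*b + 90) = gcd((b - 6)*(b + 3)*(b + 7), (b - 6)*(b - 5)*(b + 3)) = b^2 - 3*b - 18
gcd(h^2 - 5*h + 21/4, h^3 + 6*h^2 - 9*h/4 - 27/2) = h - 3/2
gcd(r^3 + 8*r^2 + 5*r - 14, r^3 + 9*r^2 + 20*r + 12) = r + 2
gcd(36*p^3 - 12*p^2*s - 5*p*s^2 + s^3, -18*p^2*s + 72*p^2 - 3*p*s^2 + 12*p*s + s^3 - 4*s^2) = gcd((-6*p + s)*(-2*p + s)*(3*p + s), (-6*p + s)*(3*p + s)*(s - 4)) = 18*p^2 + 3*p*s - s^2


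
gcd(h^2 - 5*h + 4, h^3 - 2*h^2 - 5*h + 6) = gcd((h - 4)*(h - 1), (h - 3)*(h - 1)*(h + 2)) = h - 1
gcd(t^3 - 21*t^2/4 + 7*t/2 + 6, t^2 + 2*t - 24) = t - 4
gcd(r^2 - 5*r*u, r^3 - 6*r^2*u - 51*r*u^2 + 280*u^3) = r - 5*u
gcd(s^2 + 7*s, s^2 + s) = s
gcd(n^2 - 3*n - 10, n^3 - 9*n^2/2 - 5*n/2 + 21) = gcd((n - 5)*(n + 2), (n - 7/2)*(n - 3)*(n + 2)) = n + 2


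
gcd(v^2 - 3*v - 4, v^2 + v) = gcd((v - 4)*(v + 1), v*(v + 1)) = v + 1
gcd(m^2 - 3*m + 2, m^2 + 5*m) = 1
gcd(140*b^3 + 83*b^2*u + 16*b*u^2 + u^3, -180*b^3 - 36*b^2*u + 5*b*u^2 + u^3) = 5*b + u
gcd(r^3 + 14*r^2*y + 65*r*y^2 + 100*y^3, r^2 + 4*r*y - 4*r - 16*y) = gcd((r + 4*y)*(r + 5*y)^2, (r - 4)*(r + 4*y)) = r + 4*y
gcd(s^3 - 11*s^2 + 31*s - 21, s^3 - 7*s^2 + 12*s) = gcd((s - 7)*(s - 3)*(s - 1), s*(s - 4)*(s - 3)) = s - 3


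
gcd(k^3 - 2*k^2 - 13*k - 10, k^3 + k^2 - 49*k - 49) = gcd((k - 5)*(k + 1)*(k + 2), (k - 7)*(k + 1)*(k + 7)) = k + 1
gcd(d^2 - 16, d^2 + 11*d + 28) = d + 4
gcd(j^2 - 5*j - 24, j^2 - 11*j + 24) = j - 8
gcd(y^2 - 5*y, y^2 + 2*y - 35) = y - 5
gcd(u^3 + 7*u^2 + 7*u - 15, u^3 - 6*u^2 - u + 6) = u - 1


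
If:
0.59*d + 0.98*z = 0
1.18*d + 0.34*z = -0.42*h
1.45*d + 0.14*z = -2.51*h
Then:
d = 0.00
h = 0.00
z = 0.00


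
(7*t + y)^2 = 49*t^2 + 14*t*y + y^2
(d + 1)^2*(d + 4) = d^3 + 6*d^2 + 9*d + 4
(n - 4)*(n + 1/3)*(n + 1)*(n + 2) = n^4 - 2*n^3/3 - 31*n^2/3 - 34*n/3 - 8/3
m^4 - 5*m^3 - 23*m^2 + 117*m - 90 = (m - 6)*(m - 3)*(m - 1)*(m + 5)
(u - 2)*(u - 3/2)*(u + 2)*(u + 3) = u^4 + 3*u^3/2 - 17*u^2/2 - 6*u + 18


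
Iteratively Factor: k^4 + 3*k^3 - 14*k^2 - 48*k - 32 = (k - 4)*(k^3 + 7*k^2 + 14*k + 8) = (k - 4)*(k + 4)*(k^2 + 3*k + 2) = (k - 4)*(k + 2)*(k + 4)*(k + 1)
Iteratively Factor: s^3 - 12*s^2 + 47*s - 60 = (s - 4)*(s^2 - 8*s + 15) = (s - 4)*(s - 3)*(s - 5)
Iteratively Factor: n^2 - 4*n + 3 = (n - 1)*(n - 3)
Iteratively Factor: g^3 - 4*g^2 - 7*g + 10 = (g - 1)*(g^2 - 3*g - 10) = (g - 5)*(g - 1)*(g + 2)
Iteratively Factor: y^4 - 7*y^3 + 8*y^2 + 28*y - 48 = (y - 3)*(y^3 - 4*y^2 - 4*y + 16) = (y - 3)*(y + 2)*(y^2 - 6*y + 8) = (y - 3)*(y - 2)*(y + 2)*(y - 4)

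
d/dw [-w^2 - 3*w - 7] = -2*w - 3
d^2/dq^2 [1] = 0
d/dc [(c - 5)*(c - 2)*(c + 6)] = 3*c^2 - 2*c - 32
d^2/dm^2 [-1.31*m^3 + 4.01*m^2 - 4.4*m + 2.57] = 8.02 - 7.86*m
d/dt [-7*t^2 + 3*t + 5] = 3 - 14*t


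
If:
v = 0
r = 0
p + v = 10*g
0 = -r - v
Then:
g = p/10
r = 0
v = 0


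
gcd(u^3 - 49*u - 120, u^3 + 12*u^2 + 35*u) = u + 5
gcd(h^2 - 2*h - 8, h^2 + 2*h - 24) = h - 4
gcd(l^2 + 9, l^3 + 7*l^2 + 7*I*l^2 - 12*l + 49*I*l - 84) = l + 3*I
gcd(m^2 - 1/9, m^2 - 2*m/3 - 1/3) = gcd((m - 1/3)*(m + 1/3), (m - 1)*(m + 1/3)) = m + 1/3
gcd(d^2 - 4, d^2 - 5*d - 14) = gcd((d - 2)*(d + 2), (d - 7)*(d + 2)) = d + 2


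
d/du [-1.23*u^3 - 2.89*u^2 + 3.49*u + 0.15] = -3.69*u^2 - 5.78*u + 3.49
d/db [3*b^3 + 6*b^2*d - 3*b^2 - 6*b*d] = 9*b^2 + 12*b*d - 6*b - 6*d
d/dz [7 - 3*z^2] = -6*z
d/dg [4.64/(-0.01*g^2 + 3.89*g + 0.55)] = (0.0928*g - 18.0496)/(-0.01*g^2 + 3.89*g + 0.55)^2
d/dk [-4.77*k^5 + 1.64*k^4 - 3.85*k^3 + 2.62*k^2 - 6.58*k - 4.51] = -23.85*k^4 + 6.56*k^3 - 11.55*k^2 + 5.24*k - 6.58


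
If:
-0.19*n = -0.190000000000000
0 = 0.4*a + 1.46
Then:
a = -3.65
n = 1.00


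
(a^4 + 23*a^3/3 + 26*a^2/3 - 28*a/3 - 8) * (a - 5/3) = a^5 + 6*a^4 - 37*a^3/9 - 214*a^2/9 + 68*a/9 + 40/3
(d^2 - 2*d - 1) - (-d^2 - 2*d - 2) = 2*d^2 + 1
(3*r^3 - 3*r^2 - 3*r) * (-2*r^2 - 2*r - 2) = -6*r^5 + 6*r^3 + 12*r^2 + 6*r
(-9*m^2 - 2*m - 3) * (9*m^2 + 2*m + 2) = -81*m^4 - 36*m^3 - 49*m^2 - 10*m - 6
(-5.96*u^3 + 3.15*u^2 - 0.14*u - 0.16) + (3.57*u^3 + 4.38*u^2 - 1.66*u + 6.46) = -2.39*u^3 + 7.53*u^2 - 1.8*u + 6.3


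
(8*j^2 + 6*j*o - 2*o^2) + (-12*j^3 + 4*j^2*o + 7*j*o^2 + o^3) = -12*j^3 + 4*j^2*o + 8*j^2 + 7*j*o^2 + 6*j*o + o^3 - 2*o^2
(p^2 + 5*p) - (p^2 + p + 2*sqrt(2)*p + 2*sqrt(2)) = -2*sqrt(2)*p + 4*p - 2*sqrt(2)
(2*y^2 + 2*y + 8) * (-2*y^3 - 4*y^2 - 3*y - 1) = -4*y^5 - 12*y^4 - 30*y^3 - 40*y^2 - 26*y - 8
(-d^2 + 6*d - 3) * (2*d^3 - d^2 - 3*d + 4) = -2*d^5 + 13*d^4 - 9*d^3 - 19*d^2 + 33*d - 12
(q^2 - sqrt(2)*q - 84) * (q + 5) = q^3 - sqrt(2)*q^2 + 5*q^2 - 84*q - 5*sqrt(2)*q - 420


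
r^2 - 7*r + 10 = (r - 5)*(r - 2)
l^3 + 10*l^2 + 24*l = l*(l + 4)*(l + 6)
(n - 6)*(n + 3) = n^2 - 3*n - 18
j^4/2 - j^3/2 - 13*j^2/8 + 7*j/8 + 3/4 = (j/2 + 1/4)*(j - 2)*(j - 1)*(j + 3/2)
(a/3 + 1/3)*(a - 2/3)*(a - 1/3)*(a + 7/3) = a^4/3 + 7*a^3/9 - 7*a^2/27 - 43*a/81 + 14/81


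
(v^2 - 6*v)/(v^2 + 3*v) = (v - 6)/(v + 3)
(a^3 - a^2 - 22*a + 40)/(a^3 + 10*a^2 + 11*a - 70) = (a - 4)/(a + 7)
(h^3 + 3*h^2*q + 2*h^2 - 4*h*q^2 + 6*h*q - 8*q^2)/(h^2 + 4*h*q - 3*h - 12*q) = (h^2 - h*q + 2*h - 2*q)/(h - 3)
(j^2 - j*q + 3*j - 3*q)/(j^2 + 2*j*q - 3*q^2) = (j + 3)/(j + 3*q)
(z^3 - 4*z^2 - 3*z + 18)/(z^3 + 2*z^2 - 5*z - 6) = (z^3 - 4*z^2 - 3*z + 18)/(z^3 + 2*z^2 - 5*z - 6)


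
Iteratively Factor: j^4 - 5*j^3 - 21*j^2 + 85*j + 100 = (j - 5)*(j^3 - 21*j - 20) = (j - 5)^2*(j^2 + 5*j + 4) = (j - 5)^2*(j + 4)*(j + 1)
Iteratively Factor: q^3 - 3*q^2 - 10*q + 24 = (q + 3)*(q^2 - 6*q + 8) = (q - 4)*(q + 3)*(q - 2)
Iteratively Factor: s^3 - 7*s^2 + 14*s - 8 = (s - 1)*(s^2 - 6*s + 8) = (s - 2)*(s - 1)*(s - 4)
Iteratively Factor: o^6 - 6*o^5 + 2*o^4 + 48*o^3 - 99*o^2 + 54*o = (o - 3)*(o^5 - 3*o^4 - 7*o^3 + 27*o^2 - 18*o) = o*(o - 3)*(o^4 - 3*o^3 - 7*o^2 + 27*o - 18) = o*(o - 3)*(o + 3)*(o^3 - 6*o^2 + 11*o - 6) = o*(o - 3)^2*(o + 3)*(o^2 - 3*o + 2) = o*(o - 3)^2*(o - 1)*(o + 3)*(o - 2)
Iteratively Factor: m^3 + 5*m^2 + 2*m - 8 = (m - 1)*(m^2 + 6*m + 8) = (m - 1)*(m + 4)*(m + 2)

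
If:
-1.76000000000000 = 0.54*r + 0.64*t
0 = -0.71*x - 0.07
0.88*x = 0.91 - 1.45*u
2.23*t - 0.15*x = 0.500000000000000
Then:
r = -3.52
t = 0.22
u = 0.69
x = -0.10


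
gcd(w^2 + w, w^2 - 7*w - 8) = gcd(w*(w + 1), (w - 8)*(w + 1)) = w + 1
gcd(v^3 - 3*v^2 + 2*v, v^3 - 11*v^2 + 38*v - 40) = v - 2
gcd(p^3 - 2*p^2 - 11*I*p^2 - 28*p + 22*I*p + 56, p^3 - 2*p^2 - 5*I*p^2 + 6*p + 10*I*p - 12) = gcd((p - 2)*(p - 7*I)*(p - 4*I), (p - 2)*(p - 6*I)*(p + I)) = p - 2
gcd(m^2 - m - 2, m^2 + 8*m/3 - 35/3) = 1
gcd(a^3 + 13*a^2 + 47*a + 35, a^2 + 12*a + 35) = a^2 + 12*a + 35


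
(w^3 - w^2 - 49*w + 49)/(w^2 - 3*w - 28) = (w^2 + 6*w - 7)/(w + 4)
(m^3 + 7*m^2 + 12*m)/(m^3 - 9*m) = (m + 4)/(m - 3)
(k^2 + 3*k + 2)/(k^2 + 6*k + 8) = (k + 1)/(k + 4)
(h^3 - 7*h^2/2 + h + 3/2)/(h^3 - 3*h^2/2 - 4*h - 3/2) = (h - 1)/(h + 1)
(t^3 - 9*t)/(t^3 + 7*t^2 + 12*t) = (t - 3)/(t + 4)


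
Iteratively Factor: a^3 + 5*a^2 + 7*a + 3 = (a + 1)*(a^2 + 4*a + 3) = (a + 1)^2*(a + 3)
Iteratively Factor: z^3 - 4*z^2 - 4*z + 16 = (z - 2)*(z^2 - 2*z - 8) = (z - 4)*(z - 2)*(z + 2)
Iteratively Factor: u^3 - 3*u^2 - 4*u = (u - 4)*(u^2 + u) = u*(u - 4)*(u + 1)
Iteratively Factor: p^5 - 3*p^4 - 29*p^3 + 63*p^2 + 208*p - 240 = (p - 5)*(p^4 + 2*p^3 - 19*p^2 - 32*p + 48) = (p - 5)*(p - 4)*(p^3 + 6*p^2 + 5*p - 12) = (p - 5)*(p - 4)*(p - 1)*(p^2 + 7*p + 12) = (p - 5)*(p - 4)*(p - 1)*(p + 3)*(p + 4)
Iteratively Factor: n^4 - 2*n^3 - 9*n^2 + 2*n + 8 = (n + 2)*(n^3 - 4*n^2 - n + 4) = (n + 1)*(n + 2)*(n^2 - 5*n + 4) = (n - 1)*(n + 1)*(n + 2)*(n - 4)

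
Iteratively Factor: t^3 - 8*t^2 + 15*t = (t - 3)*(t^2 - 5*t) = t*(t - 3)*(t - 5)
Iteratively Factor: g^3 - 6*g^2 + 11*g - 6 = (g - 1)*(g^2 - 5*g + 6) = (g - 2)*(g - 1)*(g - 3)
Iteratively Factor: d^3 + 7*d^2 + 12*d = (d)*(d^2 + 7*d + 12) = d*(d + 3)*(d + 4)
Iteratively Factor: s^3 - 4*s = (s - 2)*(s^2 + 2*s) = s*(s - 2)*(s + 2)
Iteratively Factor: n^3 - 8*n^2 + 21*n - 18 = (n - 3)*(n^2 - 5*n + 6) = (n - 3)^2*(n - 2)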